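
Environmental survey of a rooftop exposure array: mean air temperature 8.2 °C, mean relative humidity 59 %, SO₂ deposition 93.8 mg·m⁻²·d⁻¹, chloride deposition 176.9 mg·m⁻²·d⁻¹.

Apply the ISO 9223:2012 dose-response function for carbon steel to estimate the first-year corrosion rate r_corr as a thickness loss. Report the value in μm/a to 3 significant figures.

carbon steel: T≤10 °C ⇒ hinge +0.150·(8.2−10) = -0.2700
  SO₂ term: 1.77·93.8^0.52·exp(0.02·59-0.2700) = 46.64
  Sd branch = 0.102·Sd^0.62·e^(0.033·RH+0.04·T) = 24.56 μm/a
  r_corr = 46.64 + 24.56 = 71.2 μm/a

r_corr = 71.2 μm/a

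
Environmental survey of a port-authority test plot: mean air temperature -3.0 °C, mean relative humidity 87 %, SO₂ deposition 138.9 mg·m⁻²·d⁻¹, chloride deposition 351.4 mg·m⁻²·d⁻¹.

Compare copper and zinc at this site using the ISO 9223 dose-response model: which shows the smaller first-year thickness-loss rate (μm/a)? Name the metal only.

copper

copper: f(T) = +0.126·(T−10) [T≤10 °C] = -1.6380
  SO₂ term: 0.0053·138.9^0.26·exp(0.059·87-1.6380) = 0.6299
  Cl⁻ term: 0.01025·351.4^0.27·exp(0.036·87+0.049·-3.0) = 0.9873
  sum: 0.6299 + 0.9873 → r_corr = 1.617 μm/a
zinc: temperature factor f = +0.038·(-13.0) = -0.4940
  SO₂ term: 0.0129·138.9^0.44·exp(0.046·87-0.4940) = 3.775
  Sd branch = 0.0175·Sd^0.57·e^(0.008·RH+0.085·T) = 0.7685 μm/a
  sum: 3.775 + 0.7685 → r_corr = 4.543 μm/a
Ordering by μm/a: zinc (4.54) > copper (1.62)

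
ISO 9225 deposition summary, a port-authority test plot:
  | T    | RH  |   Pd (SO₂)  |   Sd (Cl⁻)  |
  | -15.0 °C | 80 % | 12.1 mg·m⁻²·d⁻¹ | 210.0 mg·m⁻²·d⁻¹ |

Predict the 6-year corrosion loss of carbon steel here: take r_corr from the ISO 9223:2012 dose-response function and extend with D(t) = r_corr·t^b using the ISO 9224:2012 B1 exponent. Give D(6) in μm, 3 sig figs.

carbon steel: f(T) = +0.150·(T−10) [T≤10 °C] = -3.7500
  Pd branch = 1.77·Pd^0.52·e^(0.02·RH+f) = 0.7539 μm/a
  Cl⁻ term: 0.102·210.0^0.62·exp(0.033·80+0.04·-15.0) = 21.59
  r_corr = 0.7539 + 21.59 = 22.35 μm/a
Power-law: D(6) = r_corr · 6^0.523
  D(6) = 22.35 × 6^0.523 = 22.35 × 2.553 = 57.04 μm

D(6) = 57.0 μm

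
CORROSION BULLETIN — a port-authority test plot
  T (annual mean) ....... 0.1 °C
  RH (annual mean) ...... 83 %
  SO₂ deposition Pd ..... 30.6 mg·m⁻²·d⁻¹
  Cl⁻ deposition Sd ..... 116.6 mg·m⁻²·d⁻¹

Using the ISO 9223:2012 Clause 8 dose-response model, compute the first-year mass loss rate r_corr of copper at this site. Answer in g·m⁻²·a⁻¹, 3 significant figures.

r_corr = 11.1 g·m⁻²·a⁻¹

copper: f(T) = +0.126·(T−10) [T≤10 °C] = -1.2474
  SO₂ term: 0.0053·30.6^0.26·exp(0.059·83-1.2474) = 0.4961
  Cl⁻ term: 0.01025·116.6^0.27·exp(0.036·83+0.049·0.1) = 0.7388
  sum: 0.4961 + 0.7388 → r_corr = 1.235 μm/a
Convert to mass loss: 1.235 μm/a × 8.96 g/cm³ = 11.06 g·m⁻²·a⁻¹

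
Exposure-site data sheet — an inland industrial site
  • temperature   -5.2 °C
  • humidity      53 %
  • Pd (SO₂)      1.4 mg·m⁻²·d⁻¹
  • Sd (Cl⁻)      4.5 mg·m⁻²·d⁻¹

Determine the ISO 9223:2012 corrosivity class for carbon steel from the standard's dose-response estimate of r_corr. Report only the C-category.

carbon steel: temperature factor f = +0.150·(-15.2) = -2.2800
  Pd branch = 1.77·Pd^0.52·e^(0.02·RH+f) = 0.6225 μm/a
  Sd branch = 0.102·Sd^0.62·e^(0.033·RH+0.04·T) = 1.21 μm/a
  sum: 0.6225 + 1.21 → r_corr = 1.833 μm/a
Category bounds: 1.3…25 μm/a bracket r_corr ⇒ C2

C2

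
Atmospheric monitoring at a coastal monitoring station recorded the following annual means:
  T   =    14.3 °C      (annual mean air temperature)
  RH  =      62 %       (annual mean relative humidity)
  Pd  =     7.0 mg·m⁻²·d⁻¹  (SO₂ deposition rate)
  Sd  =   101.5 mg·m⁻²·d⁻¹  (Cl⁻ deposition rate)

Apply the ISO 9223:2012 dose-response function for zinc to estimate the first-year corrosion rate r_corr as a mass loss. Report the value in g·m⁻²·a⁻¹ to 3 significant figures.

zinc: temperature factor f = -0.071·(4.3) = -0.3053
  SO₂ term: 0.0129·7.0^0.44·exp(0.046·62-0.3053) = 0.3877
  Sd branch = 0.0175·Sd^0.57·e^(0.008·RH+0.085·T) = 1.349 μm/a
  sum: 0.3877 + 1.349 → r_corr = 1.737 μm/a
Convert to mass loss: 1.737 μm/a × 7.14 g/cm³ = 12.4 g·m⁻²·a⁻¹

r_corr = 12.4 g·m⁻²·a⁻¹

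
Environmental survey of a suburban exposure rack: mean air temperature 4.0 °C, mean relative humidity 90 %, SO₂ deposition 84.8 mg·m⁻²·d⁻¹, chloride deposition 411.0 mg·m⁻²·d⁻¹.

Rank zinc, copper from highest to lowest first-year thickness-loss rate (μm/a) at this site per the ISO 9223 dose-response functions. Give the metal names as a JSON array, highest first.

zinc: temperature factor f = +0.038·(-6.0) = -0.2280
  SO₂ term: 0.0129·84.8^0.44·exp(0.046·90-0.2280) = 4.55
  Cl⁻ term: 0.0175·411.0^0.57·exp(0.008·90+0.085·4.0) = 1.561
  r_corr = 4.55 + 1.561 = 6.111 μm/a
copper: T≤10 °C ⇒ hinge +0.126·(4.0−10) = -0.7560
  Pd branch = 0.0053·Pd^0.26·e^(0.059·RH+f) = 1.597 μm/a
  Sd branch = 0.01025·Sd^0.27·e^(0.036·RH+0.049·T) = 1.617 μm/a
  sum: 1.597 + 1.617 → r_corr = 3.214 μm/a
Ordering by μm/a: zinc (6.11) > copper (3.21)

["zinc", "copper"]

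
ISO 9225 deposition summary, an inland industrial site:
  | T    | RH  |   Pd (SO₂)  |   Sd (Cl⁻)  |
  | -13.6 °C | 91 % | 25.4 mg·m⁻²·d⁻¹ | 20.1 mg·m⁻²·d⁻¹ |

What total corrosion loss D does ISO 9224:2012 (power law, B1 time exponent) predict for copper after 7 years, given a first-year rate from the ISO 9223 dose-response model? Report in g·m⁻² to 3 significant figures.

copper: f(T) = +0.126·(T−10) [T≤10 °C] = -2.9736
  sulphur-dioxide contribution → 0.1348 μm/a
  chloride contribution → 0.3133 μm/a
  total first-year rate 0.4481 μm/a
Power-law: D(7) = r_corr · 7^0.667
  D(7) = 0.4481 × 7^0.667 = 0.4481 × 3.662 = 1.641 μm
  Mass loss = 1.641 μm × 8.96 g/cm³ = 14.7 g·m⁻²

D(7) = 14.7 g·m⁻²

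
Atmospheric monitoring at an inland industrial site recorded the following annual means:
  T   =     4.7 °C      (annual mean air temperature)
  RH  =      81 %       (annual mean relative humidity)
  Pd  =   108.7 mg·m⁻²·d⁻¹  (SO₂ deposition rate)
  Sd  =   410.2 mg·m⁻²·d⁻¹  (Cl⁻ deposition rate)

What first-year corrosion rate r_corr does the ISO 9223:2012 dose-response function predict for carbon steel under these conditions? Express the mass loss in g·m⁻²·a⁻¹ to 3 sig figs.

carbon steel: f(T) = +0.150·(T−10) [T≤10 °C] = -0.7950
  Pd branch = 1.77·Pd^0.52·e^(0.02·RH+f) = 46.25 μm/a
  Sd branch = 0.102·Sd^0.62·e^(0.033·RH+0.04·T) = 74.33 μm/a
  r_corr = 46.25 + 74.33 = 120.6 μm/a
Convert to mass loss: 120.6 μm/a × 7.85 g/cm³ = 946.6 g·m⁻²·a⁻¹

r_corr = 947 g·m⁻²·a⁻¹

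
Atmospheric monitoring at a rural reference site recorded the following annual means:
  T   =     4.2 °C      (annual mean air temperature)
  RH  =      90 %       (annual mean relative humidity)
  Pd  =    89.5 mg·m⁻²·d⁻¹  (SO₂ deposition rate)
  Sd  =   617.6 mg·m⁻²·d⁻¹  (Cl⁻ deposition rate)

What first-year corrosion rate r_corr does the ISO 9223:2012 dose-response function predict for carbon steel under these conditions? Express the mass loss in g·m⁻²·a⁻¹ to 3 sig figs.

carbon steel: temperature factor f = +0.150·(-5.8) = -0.8700
  sulphur-dioxide contribution → 46.43 μm/a
  chloride contribution → 126.4 μm/a
  ⇒ r_corr(carbon steel) = 172.8 μm/a
Convert to mass loss: 172.8 μm/a × 7.85 g/cm³ = 1357 g·m⁻²·a⁻¹

r_corr = 1.36e+03 g·m⁻²·a⁻¹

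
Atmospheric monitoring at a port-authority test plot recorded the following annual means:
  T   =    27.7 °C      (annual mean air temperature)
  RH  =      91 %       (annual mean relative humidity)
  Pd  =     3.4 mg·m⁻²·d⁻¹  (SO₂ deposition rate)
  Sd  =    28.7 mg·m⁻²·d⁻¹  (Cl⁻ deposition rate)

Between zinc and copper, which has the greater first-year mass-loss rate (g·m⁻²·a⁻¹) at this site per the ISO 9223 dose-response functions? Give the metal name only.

copper

zinc: T>10 °C ⇒ hinge -0.071·(27.7−10) = -1.2567
  sulphur-dioxide contribution → 0.4136 μm/a
  chloride contribution → 2.587 μm/a
  ⇒ r_corr(zinc) = 3 μm/a
  mass loss = 3 μm/a × 7.14 g/cm³ = 21.42 g·m⁻²·a⁻¹
copper: temperature factor f = -0.080·(17.7) = -1.4160
  sulphur-dioxide contribution → 0.3795 μm/a
  chloride contribution → 2.61 μm/a
  ⇒ r_corr(copper) = 2.989 μm/a
  mass loss = 2.989 μm/a × 8.96 g/cm³ = 26.78 g·m⁻²·a⁻¹
Ordering by g·m⁻²·a⁻¹: copper (26.8) > zinc (21.4)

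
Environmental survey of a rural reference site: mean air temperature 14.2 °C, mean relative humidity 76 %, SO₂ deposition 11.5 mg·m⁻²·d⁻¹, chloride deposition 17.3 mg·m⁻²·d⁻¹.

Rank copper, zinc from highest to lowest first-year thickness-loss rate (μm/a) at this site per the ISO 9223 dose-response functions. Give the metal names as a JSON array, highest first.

copper: temperature factor f = -0.080·(4.2) = -0.3360
  SO₂ term: 0.0053·11.5^0.26·exp(0.059·76-0.3360) = 0.6332
  Cl⁻ term: 0.01025·17.3^0.27·exp(0.036·76+0.049·14.2) = 0.6846
  r_corr = 0.6332 + 0.6846 = 1.318 μm/a
zinc: temperature factor f = -0.071·(4.2) = -0.2982
  SO₂ term: 0.0129·11.5^0.44·exp(0.046·76-0.2982) = 0.9249
  Cl⁻ term: 0.0175·17.3^0.57·exp(0.008·76+0.085·14.2) = 0.5457
  sum: 0.9249 + 0.5457 → r_corr = 1.471 μm/a
Ordering by μm/a: zinc (1.47) > copper (1.32)

["zinc", "copper"]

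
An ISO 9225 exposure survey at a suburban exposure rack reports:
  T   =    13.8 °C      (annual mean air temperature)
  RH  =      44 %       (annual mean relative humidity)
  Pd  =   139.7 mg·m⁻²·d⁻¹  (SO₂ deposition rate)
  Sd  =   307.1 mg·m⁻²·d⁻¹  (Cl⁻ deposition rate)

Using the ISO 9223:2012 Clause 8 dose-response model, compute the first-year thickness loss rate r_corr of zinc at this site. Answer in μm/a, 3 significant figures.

zinc: f(T) = -0.071·(T−10) [T>10 °C] = -0.2698
  SO₂ term: 0.0129·139.7^0.44·exp(0.046·44-0.2698) = 0.6551
  Cl⁻ term: 0.0175·307.1^0.57·exp(0.008·44+0.085·13.8) = 2.104
  sum: 0.6551 + 2.104 → r_corr = 2.759 μm/a

r_corr = 2.76 μm/a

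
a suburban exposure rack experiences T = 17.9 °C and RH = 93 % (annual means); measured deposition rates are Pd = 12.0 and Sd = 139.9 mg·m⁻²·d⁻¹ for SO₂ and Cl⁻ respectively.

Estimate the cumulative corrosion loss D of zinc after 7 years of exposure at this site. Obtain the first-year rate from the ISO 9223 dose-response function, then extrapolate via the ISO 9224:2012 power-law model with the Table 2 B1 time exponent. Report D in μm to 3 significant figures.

zinc: temperature factor f = -0.071·(7.9) = -0.5609
  SO₂ term: 0.0129·12.0^0.44·exp(0.046·93-0.5609) = 1.584
  Cl⁻ term: 0.0175·139.9^0.57·exp(0.008·93+0.085·17.9) = 2.819
  r_corr = 1.584 + 2.819 = 4.403 μm/a
Long-term exponent b (ISO 9224 Table 2, B1) = 0.813
  D(7) = 4.403 × 7^0.813 = 4.403 × 4.865 = 21.42 μm

D(7) = 21.4 μm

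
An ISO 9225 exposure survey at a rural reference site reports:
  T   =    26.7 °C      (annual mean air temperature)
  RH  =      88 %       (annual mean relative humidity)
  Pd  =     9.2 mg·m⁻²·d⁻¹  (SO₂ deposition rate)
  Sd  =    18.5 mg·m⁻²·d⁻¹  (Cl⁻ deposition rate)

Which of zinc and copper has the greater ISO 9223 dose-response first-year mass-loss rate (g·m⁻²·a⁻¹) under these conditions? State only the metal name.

copper

zinc: T>10 °C ⇒ hinge -0.071·(26.7−10) = -1.1857
  sulphur-dioxide contribution → 0.5994 μm/a
  chloride contribution → 1.806 μm/a
  total first-year rate 2.405 μm/a
  mass loss = 2.405 μm/a × 7.14 g/cm³ = 17.17 g·m⁻²·a⁻¹
copper: T>10 °C ⇒ hinge -0.080·(26.7−10) = -1.3360
  sulphur-dioxide contribution → 0.4462 μm/a
  chloride contribution → 1.981 μm/a
  total first-year rate 2.427 μm/a
  mass loss = 2.427 μm/a × 8.96 g/cm³ = 21.75 g·m⁻²·a⁻¹
Ordering by g·m⁻²·a⁻¹: copper (21.7) > zinc (17.2)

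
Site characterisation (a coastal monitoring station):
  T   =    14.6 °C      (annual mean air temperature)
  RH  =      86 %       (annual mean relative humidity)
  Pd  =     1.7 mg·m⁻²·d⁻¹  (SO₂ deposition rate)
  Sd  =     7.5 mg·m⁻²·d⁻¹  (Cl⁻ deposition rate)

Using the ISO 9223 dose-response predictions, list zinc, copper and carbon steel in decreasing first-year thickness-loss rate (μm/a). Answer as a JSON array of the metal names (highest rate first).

["carbon steel", "copper", "zinc"]

zinc: f(T) = -0.071·(T−10) [T>10 °C] = -0.3266
  Pd branch = 0.0129·Pd^0.44·e^(0.046·RH+f) = 0.6141 μm/a
  Cl⁻ term: 0.0175·7.5^0.57·exp(0.008·86+0.085·14.6) = 0.3798
  sum: 0.6141 + 0.3798 → r_corr = 0.9939 μm/a
copper: f(T) = -0.080·(T−10) [T>10 °C] = -0.3680
  Pd branch = 0.0053·Pd^0.26·e^(0.059·RH+f) = 0.6729 μm/a
  Cl⁻ term: 0.01025·7.5^0.27·exp(0.036·86+0.049·14.6) = 0.7985
  r_corr = 0.6729 + 0.7985 = 1.471 μm/a
carbon steel: f(T) = -0.054·(T−10) [T>10 °C] = -0.2484
  Pd branch = 1.77·Pd^0.52·e^(0.02·RH+f) = 10.16 μm/a
  Cl⁻ term: 0.102·7.5^0.62·exp(0.033·86+0.04·14.6) = 10.9
  sum: 10.16 + 10.9 → r_corr = 21.06 μm/a
Ordering by μm/a: carbon steel (21.1) > copper (1.47) > zinc (0.994)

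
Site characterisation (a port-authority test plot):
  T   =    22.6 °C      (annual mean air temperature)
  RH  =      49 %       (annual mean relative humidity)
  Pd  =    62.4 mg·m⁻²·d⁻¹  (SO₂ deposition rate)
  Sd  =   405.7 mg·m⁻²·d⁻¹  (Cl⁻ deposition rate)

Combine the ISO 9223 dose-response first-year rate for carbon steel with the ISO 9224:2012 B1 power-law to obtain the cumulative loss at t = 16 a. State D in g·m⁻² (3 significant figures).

carbon steel: T>10 °C ⇒ hinge -0.054·(22.6−10) = -0.6804
  Pd branch = 1.77·Pd^0.52·e^(0.02·RH+f) = 20.49 μm/a
  Sd branch = 0.102·Sd^0.62·e^(0.033·RH+0.04·T) = 52.55 μm/a
  r_corr = 20.49 + 52.55 = 73.04 μm/a
Long-term exponent b (ISO 9224 Table 2, B1) = 0.523
  D(16) = 73.04 × 16^0.523 = 73.04 × 4.263 = 311.4 μm
  Mass loss = 311.4 μm × 7.85 g/cm³ = 2444 g·m⁻²

D(16) = 2.44e+03 g·m⁻²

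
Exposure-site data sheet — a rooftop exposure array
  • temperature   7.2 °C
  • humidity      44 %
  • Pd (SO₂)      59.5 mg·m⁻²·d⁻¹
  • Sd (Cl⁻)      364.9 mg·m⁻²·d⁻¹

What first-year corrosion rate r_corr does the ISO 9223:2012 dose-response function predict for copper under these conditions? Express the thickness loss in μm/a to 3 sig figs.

copper: f(T) = +0.126·(T−10) [T≤10 °C] = -0.3528
  SO₂ term: 0.0053·59.5^0.26·exp(0.059·44-0.3528) = 0.1445
  Cl⁻ term: 0.01025·364.9^0.27·exp(0.036·44+0.049·7.2) = 0.3497
  r_corr = 0.1445 + 0.3497 = 0.4942 μm/a

r_corr = 0.494 μm/a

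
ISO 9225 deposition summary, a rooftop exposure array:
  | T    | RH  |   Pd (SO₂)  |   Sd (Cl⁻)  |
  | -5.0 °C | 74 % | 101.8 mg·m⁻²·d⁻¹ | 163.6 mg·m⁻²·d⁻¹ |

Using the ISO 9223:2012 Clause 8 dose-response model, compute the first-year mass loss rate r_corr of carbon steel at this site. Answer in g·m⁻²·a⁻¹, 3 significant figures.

carbon steel: T≤10 °C ⇒ hinge +0.150·(-5.0−10) = -2.2500
  Pd branch = 1.77·Pd^0.52·e^(0.02·RH+f) = 9.07 μm/a
  Cl⁻ term: 0.102·163.6^0.62·exp(0.033·74+0.04·-5.0) = 22.64
  sum: 9.07 + 22.64 → r_corr = 31.71 μm/a
Convert to mass loss: 31.71 μm/a × 7.85 g/cm³ = 248.9 g·m⁻²·a⁻¹

r_corr = 249 g·m⁻²·a⁻¹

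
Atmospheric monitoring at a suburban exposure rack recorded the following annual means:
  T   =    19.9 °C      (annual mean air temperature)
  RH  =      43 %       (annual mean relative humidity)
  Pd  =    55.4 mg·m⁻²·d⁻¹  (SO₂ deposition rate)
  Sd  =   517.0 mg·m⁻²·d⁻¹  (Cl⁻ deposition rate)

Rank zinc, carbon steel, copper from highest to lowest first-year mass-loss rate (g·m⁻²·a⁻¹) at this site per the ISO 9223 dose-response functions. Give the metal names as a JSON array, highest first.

["carbon steel", "zinc", "copper"]

zinc: temperature factor f = -0.071·(9.9) = -0.7029
  SO₂ term: 0.0129·55.4^0.44·exp(0.046·43-0.7029) = 0.2701
  Sd branch = 0.0175·Sd^0.57·e^(0.008·RH+0.085·T) = 4.718 μm/a
  r_corr = 0.2701 + 4.718 = 4.988 μm/a
  mass loss = 4.988 μm/a × 7.14 g/cm³ = 35.61 g·m⁻²·a⁻¹
carbon steel: temperature factor f = -0.054·(9.9) = -0.5346
  Pd branch = 1.77·Pd^0.52·e^(0.02·RH+f) = 19.77 μm/a
  Sd branch = 0.102·Sd^0.62·e^(0.033·RH+0.04·T) = 44.97 μm/a
  r_corr = 19.77 + 44.97 = 64.74 μm/a
  mass loss = 64.74 μm/a × 7.85 g/cm³ = 508.2 g·m⁻²·a⁻¹
copper: f(T) = -0.080·(T−10) [T>10 °C] = -0.7920
  SO₂ term: 0.0053·55.4^0.26·exp(0.059·43-0.7920) = 0.08619
  Cl⁻ term: 0.01025·517.0^0.27·exp(0.036·43+0.049·19.9) = 0.6905
  sum: 0.08619 + 0.6905 → r_corr = 0.7766 μm/a
  mass loss = 0.7766 μm/a × 8.96 g/cm³ = 6.959 g·m⁻²·a⁻¹
Ordering by g·m⁻²·a⁻¹: carbon steel (508) > zinc (35.6) > copper (6.96)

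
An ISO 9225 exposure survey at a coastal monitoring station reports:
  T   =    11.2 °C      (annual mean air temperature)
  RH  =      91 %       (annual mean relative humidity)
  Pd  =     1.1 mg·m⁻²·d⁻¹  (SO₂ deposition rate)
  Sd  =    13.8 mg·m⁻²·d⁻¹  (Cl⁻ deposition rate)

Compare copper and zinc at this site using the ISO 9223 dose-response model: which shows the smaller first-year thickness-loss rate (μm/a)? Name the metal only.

zinc

copper: temperature factor f = -0.080·(1.2) = -0.0960
  SO₂ term: 0.0053·1.1^0.26·exp(0.059·91-0.0960) = 1.059
  Sd branch = 0.01025·Sd^0.27·e^(0.036·RH+0.049·T) = 0.9541 μm/a
  r_corr = 1.059 + 0.9541 = 2.014 μm/a
zinc: f(T) = -0.071·(T−10) [T>10 °C] = -0.0852
  SO₂ term: 0.0129·1.1^0.44·exp(0.046·91-0.0852) = 0.8124
  Sd branch = 0.0175·Sd^0.57·e^(0.008·RH+0.085·T) = 0.4192 μm/a
  sum: 0.8124 + 0.4192 → r_corr = 1.232 μm/a
Ordering by μm/a: copper (2.01) > zinc (1.23)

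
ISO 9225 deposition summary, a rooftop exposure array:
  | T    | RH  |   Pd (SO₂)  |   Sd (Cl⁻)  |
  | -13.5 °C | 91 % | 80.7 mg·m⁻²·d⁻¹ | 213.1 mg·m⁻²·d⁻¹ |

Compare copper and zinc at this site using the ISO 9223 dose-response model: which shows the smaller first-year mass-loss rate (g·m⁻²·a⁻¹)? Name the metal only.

copper

copper: temperature factor f = +0.126·(-23.5) = -2.9610
  sulphur-dioxide contribution → 0.1844 μm/a
  chloride contribution → 0.5955 μm/a
  ⇒ r_corr(copper) = 0.78 μm/a
  mass loss = 0.78 μm/a × 8.96 g/cm³ = 6.988 g·m⁻²·a⁻¹
zinc: f(T) = +0.038·(T−10) [T≤10 °C] = -0.8930
  sulphur-dioxide contribution → 2.397 μm/a
  chloride contribution → 0.2444 μm/a
  total first-year rate 2.642 μm/a
  mass loss = 2.642 μm/a × 7.14 g/cm³ = 18.86 g·m⁻²·a⁻¹
Ordering by g·m⁻²·a⁻¹: zinc (18.9) > copper (6.99)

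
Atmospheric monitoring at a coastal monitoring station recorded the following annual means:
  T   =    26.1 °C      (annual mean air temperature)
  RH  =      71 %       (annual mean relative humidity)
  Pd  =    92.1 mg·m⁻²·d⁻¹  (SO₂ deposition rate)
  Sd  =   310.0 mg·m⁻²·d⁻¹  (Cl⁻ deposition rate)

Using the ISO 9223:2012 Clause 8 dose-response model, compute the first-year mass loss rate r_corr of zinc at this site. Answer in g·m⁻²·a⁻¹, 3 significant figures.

zinc: temperature factor f = -0.071·(16.1) = -1.1431
  SO₂ term: 0.0129·92.1^0.44·exp(0.046·71-1.1431) = 0.7885
  Cl⁻ term: 0.0175·310.0^0.57·exp(0.008·71+0.085·26.1) = 7.469
  r_corr = 0.7885 + 7.469 = 8.258 μm/a
Convert to mass loss: 8.258 μm/a × 7.14 g/cm³ = 58.96 g·m⁻²·a⁻¹

r_corr = 59.0 g·m⁻²·a⁻¹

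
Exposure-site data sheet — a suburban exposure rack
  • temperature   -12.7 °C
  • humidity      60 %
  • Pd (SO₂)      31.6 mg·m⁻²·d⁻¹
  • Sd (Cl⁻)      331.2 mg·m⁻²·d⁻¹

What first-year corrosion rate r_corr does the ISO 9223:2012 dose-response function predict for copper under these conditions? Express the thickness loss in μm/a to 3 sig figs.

r_corr = 0.254 μm/a

copper: temperature factor f = +0.126·(-22.7) = -2.8602
  SO₂ term: 0.0053·31.6^0.26·exp(0.059·60-2.8602) = 0.02567
  Cl⁻ term: 0.01025·331.2^0.27·exp(0.036·60+0.049·-12.7) = 0.2285
  sum: 0.02567 + 0.2285 → r_corr = 0.2542 μm/a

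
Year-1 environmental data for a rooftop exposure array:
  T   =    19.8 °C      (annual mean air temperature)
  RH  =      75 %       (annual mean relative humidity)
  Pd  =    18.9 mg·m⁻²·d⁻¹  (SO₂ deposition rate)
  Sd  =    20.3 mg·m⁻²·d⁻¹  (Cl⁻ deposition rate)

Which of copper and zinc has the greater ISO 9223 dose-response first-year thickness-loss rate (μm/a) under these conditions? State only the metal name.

zinc

copper: T>10 °C ⇒ hinge -0.080·(19.8−10) = -0.7840
  sulphur-dioxide contribution → 0.4339 μm/a
  chloride contribution → 0.9072 μm/a
  total first-year rate 1.341 μm/a
zinc: temperature factor f = -0.071·(9.8) = -0.6958
  sulphur-dioxide contribution → 0.7385 μm/a
  chloride contribution → 0.9546 μm/a
  ⇒ r_corr(zinc) = 1.693 μm/a
Ordering by μm/a: zinc (1.69) > copper (1.34)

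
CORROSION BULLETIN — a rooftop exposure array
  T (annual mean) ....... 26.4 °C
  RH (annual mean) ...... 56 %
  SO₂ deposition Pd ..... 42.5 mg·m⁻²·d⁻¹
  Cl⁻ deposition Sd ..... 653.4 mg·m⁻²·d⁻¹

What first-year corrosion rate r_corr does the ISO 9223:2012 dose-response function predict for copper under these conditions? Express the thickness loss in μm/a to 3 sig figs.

copper: temperature factor f = -0.080·(16.4) = -1.3120
  Pd branch = 0.0053·Pd^0.26·e^(0.059·RH+f) = 0.103 μm/a
  Sd branch = 0.01025·Sd^0.27·e^(0.036·RH+0.049·T) = 1.615 μm/a
  r_corr = 0.103 + 1.615 = 1.718 μm/a

r_corr = 1.72 μm/a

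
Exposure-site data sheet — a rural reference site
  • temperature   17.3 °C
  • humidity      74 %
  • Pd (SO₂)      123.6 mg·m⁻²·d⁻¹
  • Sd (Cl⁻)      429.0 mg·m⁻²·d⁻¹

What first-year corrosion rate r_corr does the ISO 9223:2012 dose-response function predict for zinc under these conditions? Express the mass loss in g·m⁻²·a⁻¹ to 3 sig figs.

zinc: temperature factor f = -0.071·(7.3) = -0.5183
  SO₂ term: 0.0129·123.6^0.44·exp(0.046·74-0.5183) = 1.925
  Sd branch = 0.0175·Sd^0.57·e^(0.008·RH+0.085·T) = 4.358 μm/a
  r_corr = 1.925 + 4.358 = 6.282 μm/a
Convert to mass loss: 6.282 μm/a × 7.14 g/cm³ = 44.86 g·m⁻²·a⁻¹

r_corr = 44.9 g·m⁻²·a⁻¹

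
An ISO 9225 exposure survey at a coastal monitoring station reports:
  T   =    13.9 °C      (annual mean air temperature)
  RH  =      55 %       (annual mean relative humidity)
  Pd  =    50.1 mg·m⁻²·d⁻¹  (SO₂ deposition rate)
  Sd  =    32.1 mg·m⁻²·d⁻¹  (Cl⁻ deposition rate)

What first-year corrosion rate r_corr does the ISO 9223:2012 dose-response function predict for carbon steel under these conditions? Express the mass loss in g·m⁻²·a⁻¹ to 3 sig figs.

r_corr = 332 g·m⁻²·a⁻¹

carbon steel: temperature factor f = -0.054·(3.9) = -0.2106
  SO₂ term: 1.77·50.1^0.52·exp(0.02·55-0.2106) = 32.97
  Sd branch = 0.102·Sd^0.62·e^(0.033·RH+0.04·T) = 9.383 μm/a
  sum: 32.97 + 9.383 → r_corr = 42.36 μm/a
Convert to mass loss: 42.36 μm/a × 7.85 g/cm³ = 332.5 g·m⁻²·a⁻¹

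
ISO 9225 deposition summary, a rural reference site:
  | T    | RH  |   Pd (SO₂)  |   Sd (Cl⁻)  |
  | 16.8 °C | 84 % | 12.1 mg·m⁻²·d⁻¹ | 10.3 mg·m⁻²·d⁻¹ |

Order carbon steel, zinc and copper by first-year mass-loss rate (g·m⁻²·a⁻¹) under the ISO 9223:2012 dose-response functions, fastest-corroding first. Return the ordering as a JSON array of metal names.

["carbon steel", "copper", "zinc"]

carbon steel: temperature factor f = -0.054·(6.8) = -0.3672
  SO₂ term: 1.77·12.1^0.52·exp(0.02·84-0.3672) = 24.05
  Cl⁻ term: 0.102·10.3^0.62·exp(0.033·84+0.04·16.8) = 13.56
  r_corr = 24.05 + 13.56 = 37.61 μm/a
  mass loss = 37.61 μm/a × 7.85 g/cm³ = 295.3 g·m⁻²·a⁻¹
zinc: T>10 °C ⇒ hinge -0.071·(16.8−10) = -0.4828
  Pd branch = 0.0129·Pd^0.44·e^(0.046·RH+f) = 1.136 μm/a
  Sd branch = 0.0175·Sd^0.57·e^(0.008·RH+0.085·T) = 0.54 μm/a
  sum: 1.136 + 0.54 → r_corr = 1.676 μm/a
  mass loss = 1.676 μm/a × 7.14 g/cm³ = 11.97 g·m⁻²·a⁻¹
copper: temperature factor f = -0.080·(6.8) = -0.5440
  SO₂ term: 0.0053·12.1^0.26·exp(0.059·84-0.5440) = 0.8354
  Cl⁻ term: 0.01025·10.3^0.27·exp(0.036·84+0.049·16.8) = 0.9016
  sum: 0.8354 + 0.9016 → r_corr = 1.737 μm/a
  mass loss = 1.737 μm/a × 8.96 g/cm³ = 15.56 g·m⁻²·a⁻¹
Ordering by g·m⁻²·a⁻¹: carbon steel (295) > copper (15.6) > zinc (12)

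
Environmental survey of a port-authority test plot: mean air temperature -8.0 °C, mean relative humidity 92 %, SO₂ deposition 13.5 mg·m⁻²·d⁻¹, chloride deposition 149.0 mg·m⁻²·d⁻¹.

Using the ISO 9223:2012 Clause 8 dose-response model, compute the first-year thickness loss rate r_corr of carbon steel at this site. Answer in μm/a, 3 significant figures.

r_corr = 37.2 μm/a

carbon steel: f(T) = +0.150·(T−10) [T≤10 °C] = -2.7000
  sulphur-dioxide contribution → 2.899 μm/a
  chloride contribution → 34.32 μm/a
  total first-year rate 37.22 μm/a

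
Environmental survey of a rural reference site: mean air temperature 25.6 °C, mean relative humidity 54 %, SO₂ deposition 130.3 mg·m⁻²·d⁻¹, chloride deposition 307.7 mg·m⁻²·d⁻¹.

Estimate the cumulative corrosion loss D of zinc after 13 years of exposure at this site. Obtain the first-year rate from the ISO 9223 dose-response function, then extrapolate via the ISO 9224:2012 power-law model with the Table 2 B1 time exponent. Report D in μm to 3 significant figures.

D(13) = 53.6 μm

zinc: temperature factor f = -0.071·(15.6) = -1.1076
  sulphur-dioxide contribution → 0.4354 μm/a
  chloride contribution → 6.222 μm/a
  total first-year rate 6.657 μm/a
Power-law: D(13) = r_corr · 13^0.813
  D(13) = 6.657 × 13^0.813 = 6.657 × 8.047 = 53.57 μm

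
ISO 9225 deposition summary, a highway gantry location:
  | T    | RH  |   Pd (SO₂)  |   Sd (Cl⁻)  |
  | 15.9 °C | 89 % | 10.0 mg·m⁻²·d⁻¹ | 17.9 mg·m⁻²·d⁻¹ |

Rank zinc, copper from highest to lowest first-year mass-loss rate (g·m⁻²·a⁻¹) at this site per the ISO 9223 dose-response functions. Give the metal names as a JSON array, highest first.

["copper", "zinc"]

zinc: temperature factor f = -0.071·(5.9) = -0.4189
  SO₂ term: 0.0129·10.0^0.44·exp(0.046·89-0.4189) = 1.402
  Cl⁻ term: 0.0175·17.9^0.57·exp(0.008·89+0.085·15.9) = 0.7134
  sum: 1.402 + 0.7134 → r_corr = 2.115 μm/a
  mass loss = 2.115 μm/a × 7.14 g/cm³ = 15.1 g·m⁻²·a⁻¹
copper: temperature factor f = -0.080·(5.9) = -0.4720
  SO₂ term: 0.0053·10.0^0.26·exp(0.059·89-0.4720) = 1.148
  Sd branch = 0.01025·Sd^0.27·e^(0.036·RH+0.049·T) = 1.199 μm/a
  r_corr = 1.148 + 1.199 = 2.347 μm/a
  mass loss = 2.347 μm/a × 8.96 g/cm³ = 21.03 g·m⁻²·a⁻¹
Ordering by g·m⁻²·a⁻¹: copper (21) > zinc (15.1)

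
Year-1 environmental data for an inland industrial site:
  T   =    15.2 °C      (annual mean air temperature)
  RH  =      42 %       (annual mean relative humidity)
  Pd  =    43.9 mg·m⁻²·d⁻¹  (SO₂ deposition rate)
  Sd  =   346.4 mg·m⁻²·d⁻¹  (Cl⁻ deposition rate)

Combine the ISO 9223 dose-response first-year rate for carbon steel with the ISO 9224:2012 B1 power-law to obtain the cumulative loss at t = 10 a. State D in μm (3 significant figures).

carbon steel: T>10 °C ⇒ hinge -0.054·(15.2−10) = -0.2808
  SO₂ term: 1.77·43.9^0.52·exp(0.02·42-0.2808) = 22.13
  Sd branch = 0.102·Sd^0.62·e^(0.033·RH+0.04·T) = 28.13 μm/a
  sum: 22.13 + 28.13 → r_corr = 50.25 μm/a
Power-law: D(10) = r_corr · 10^0.523
  D(10) = 50.25 × 10^0.523 = 50.25 × 3.334 = 167.6 μm

D(10) = 168 μm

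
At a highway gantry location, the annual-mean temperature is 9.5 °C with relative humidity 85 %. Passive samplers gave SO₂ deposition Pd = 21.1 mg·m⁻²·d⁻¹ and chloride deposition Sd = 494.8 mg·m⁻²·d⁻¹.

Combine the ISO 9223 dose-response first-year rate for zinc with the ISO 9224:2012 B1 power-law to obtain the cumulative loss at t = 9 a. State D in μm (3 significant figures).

D(9) = 30.3 μm

zinc: temperature factor f = +0.038·(-0.5) = -0.0190
  SO₂ term: 0.0129·21.1^0.44·exp(0.046·85-0.0190) = 2.416
  Sd branch = 0.0175·Sd^0.57·e^(0.008·RH+0.085·T) = 2.66 μm/a
  r_corr = 2.416 + 2.66 = 5.076 μm/a
Long-term exponent b (ISO 9224 Table 2, B1) = 0.813
  D(9) = 5.076 × 9^0.813 = 5.076 × 5.968 = 30.29 μm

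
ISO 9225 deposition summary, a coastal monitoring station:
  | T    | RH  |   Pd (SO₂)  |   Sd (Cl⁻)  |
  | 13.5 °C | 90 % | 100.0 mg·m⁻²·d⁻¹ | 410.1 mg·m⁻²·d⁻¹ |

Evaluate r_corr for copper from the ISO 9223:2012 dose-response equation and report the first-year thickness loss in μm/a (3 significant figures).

copper: f(T) = -0.080·(T−10) [T>10 °C] = -0.2800
  sulphur-dioxide contribution → 2.684 μm/a
  chloride contribution → 2.574 μm/a
  total first-year rate 5.258 μm/a

r_corr = 5.26 μm/a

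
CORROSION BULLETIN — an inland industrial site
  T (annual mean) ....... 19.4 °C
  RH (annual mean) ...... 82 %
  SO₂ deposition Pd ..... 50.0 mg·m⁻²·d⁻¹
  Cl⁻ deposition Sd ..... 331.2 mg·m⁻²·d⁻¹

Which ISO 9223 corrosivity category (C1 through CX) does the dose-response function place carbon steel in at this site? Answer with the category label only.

C5

carbon steel: temperature factor f = -0.054·(9.4) = -0.5076
  Pd branch = 1.77·Pd^0.52·e^(0.02·RH+f) = 42 μm/a
  Cl⁻ term: 0.102·331.2^0.62·exp(0.033·82+0.04·19.4) = 121.1
  r_corr = 42 + 121.1 = 163.1 μm/a
163 μm/a falls in (80, 200] for carbon steel → category C5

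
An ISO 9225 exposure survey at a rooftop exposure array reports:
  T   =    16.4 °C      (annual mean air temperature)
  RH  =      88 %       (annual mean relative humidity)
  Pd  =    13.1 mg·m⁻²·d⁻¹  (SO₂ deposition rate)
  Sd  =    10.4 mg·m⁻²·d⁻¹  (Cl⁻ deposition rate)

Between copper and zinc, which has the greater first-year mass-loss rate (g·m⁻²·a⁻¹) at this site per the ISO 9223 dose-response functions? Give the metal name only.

copper

copper: temperature factor f = -0.080·(6.4) = -0.5120
  sulphur-dioxide contribution → 1.115 μm/a
  chloride contribution → 1.024 μm/a
  total first-year rate 2.139 μm/a
  mass loss = 2.139 μm/a × 8.96 g/cm³ = 19.16 g·m⁻²·a⁻¹
zinc: T>10 °C ⇒ hinge -0.071·(16.4−10) = -0.4544
  sulphur-dioxide contribution → 1.455 μm/a
  chloride contribution → 0.5419 μm/a
  total first-year rate 1.997 μm/a
  mass loss = 1.997 μm/a × 7.14 g/cm³ = 14.26 g·m⁻²·a⁻¹
Ordering by g·m⁻²·a⁻¹: copper (19.2) > zinc (14.3)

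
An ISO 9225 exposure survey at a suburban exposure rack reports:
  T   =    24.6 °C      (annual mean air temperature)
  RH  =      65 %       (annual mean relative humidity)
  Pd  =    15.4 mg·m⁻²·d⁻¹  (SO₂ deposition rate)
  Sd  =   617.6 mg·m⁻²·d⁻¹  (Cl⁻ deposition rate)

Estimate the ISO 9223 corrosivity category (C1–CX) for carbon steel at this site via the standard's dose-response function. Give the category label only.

C5

carbon steel: T>10 °C ⇒ hinge -0.054·(24.6−10) = -0.7884
  sulphur-dioxide contribution → 12.24 μm/a
  chloride contribution → 125.2 μm/a
  ⇒ r_corr(carbon steel) = 137.5 μm/a
Category bounds: 80…200 μm/a bracket r_corr ⇒ C5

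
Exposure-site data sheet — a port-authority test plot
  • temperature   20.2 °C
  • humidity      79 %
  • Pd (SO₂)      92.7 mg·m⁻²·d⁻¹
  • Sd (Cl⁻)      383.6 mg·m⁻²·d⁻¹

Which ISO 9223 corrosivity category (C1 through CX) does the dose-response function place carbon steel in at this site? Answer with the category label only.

carbon steel: temperature factor f = -0.054·(10.2) = -0.5508
  sulphur-dioxide contribution → 52.22 μm/a
  chloride contribution → 124.1 μm/a
  total first-year rate 176.3 μm/a
176 μm/a falls in (80, 200] for carbon steel → category C5

C5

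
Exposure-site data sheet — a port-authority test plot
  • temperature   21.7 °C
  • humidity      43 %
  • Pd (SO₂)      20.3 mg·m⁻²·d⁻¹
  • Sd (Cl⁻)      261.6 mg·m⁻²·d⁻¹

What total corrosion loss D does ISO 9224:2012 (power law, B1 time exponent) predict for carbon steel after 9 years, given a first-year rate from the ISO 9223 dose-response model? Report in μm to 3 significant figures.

D(9) = 134 μm

carbon steel: f(T) = -0.054·(T−10) [T>10 °C] = -0.6318
  sulphur-dioxide contribution → 10.64 μm/a
  chloride contribution → 31.68 μm/a
  total first-year rate 42.32 μm/a
ISO 9224: D(t) = r_corr · t^b with b = 0.523 (carbon steel, B1)
  D(9) = 42.32 × 9^0.523 = 42.32 × 3.156 = 133.5 μm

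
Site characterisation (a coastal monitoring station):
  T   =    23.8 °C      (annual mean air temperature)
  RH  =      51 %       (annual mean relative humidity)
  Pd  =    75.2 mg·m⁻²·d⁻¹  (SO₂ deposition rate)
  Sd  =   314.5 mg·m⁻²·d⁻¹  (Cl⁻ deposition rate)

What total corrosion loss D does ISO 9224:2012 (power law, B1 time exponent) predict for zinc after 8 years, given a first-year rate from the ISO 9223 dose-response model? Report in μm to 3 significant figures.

D(8) = 30.5 μm

zinc: T>10 °C ⇒ hinge -0.071·(23.8−10) = -0.9798
  sulphur-dioxide contribution → 0.3384 μm/a
  chloride contribution → 5.278 μm/a
  total first-year rate 5.616 μm/a
Long-term exponent b (ISO 9224 Table 2, B1) = 0.813
  D(8) = 5.616 × 8^0.813 = 5.616 × 5.423 = 30.45 μm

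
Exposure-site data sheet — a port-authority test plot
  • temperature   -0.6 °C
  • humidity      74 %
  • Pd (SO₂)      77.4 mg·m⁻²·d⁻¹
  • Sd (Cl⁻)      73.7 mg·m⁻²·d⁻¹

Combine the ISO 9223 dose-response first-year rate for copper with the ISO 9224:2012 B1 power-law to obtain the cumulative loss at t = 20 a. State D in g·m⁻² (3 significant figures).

copper: f(T) = +0.126·(T−10) [T≤10 °C] = -1.3356
  SO₂ term: 0.0053·77.4^0.26·exp(0.059·74-1.3356) = 0.34
  Cl⁻ term: 0.01025·73.7^0.27·exp(0.036·74+0.049·-0.6) = 0.4562
  r_corr = 0.34 + 0.4562 = 0.7961 μm/a
Power-law: D(20) = r_corr · 20^0.667
  D(20) = 0.7961 × 20^0.667 = 0.7961 × 7.375 = 5.872 μm
  Mass loss = 5.872 μm × 8.96 g/cm³ = 52.61 g·m⁻²

D(20) = 52.6 g·m⁻²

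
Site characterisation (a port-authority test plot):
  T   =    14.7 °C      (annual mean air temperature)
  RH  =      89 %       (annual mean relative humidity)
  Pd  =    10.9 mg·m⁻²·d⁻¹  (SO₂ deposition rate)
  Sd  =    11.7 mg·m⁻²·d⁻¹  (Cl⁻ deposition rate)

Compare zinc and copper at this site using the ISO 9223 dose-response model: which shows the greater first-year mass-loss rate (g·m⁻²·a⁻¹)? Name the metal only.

copper

zinc: T>10 °C ⇒ hinge -0.071·(14.7−10) = -0.3337
  SO₂ term: 0.0129·10.9^0.44·exp(0.046·89-0.3337) = 1.585
  Cl⁻ term: 0.0175·11.7^0.57·exp(0.008·89+0.085·14.7) = 0.5056
  sum: 1.585 + 0.5056 → r_corr = 2.091 μm/a
  mass loss = 2.091 μm/a × 7.14 g/cm³ = 14.93 g·m⁻²·a⁻¹
copper: f(T) = -0.080·(T−10) [T>10 °C] = -0.3760
  SO₂ term: 0.0053·10.9^0.26·exp(0.059·89-0.3760) = 1.292
  Sd branch = 0.01025·Sd^0.27·e^(0.036·RH+0.049·T) = 1.008 μm/a
  sum: 1.292 + 1.008 → r_corr = 2.3 μm/a
  mass loss = 2.3 μm/a × 8.96 g/cm³ = 20.61 g·m⁻²·a⁻¹
Ordering by g·m⁻²·a⁻¹: copper (20.6) > zinc (14.9)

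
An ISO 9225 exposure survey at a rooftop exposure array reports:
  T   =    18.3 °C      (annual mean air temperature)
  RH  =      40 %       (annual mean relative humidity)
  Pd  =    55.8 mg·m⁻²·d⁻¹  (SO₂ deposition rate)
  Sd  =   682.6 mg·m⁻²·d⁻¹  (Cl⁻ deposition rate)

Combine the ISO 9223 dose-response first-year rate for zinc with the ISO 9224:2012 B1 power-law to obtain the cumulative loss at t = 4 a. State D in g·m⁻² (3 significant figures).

D(4) = 110 g·m⁻²

zinc: f(T) = -0.071·(T−10) [T>10 °C] = -0.5893
  Pd branch = 0.0129·Pd^0.44·e^(0.046·RH+f) = 0.2644 μm/a
  Cl⁻ term: 0.0175·682.6^0.57·exp(0.008·40+0.085·18.3) = 4.71
  sum: 0.2644 + 4.71 → r_corr = 4.975 μm/a
Power-law: D(4) = r_corr · 4^0.813
  D(4) = 4.975 × 4^0.813 = 4.975 × 3.087 = 15.35 μm
  Mass loss = 15.35 μm × 7.14 g/cm³ = 109.6 g·m⁻²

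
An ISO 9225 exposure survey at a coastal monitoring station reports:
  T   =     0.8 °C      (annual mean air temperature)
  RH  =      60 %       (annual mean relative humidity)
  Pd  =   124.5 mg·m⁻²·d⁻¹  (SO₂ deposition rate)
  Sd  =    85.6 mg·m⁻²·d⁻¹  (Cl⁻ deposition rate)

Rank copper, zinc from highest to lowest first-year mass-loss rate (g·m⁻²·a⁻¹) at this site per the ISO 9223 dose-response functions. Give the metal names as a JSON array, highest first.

copper: T≤10 °C ⇒ hinge +0.126·(0.8−10) = -1.1592
  Pd branch = 0.0053·Pd^0.26·e^(0.059·RH+f) = 0.2009 μm/a
  Sd branch = 0.01025·Sd^0.27·e^(0.036·RH+0.049·T) = 0.3073 μm/a
  r_corr = 0.2009 + 0.3073 = 0.5082 μm/a
  mass loss = 0.5082 μm/a × 8.96 g/cm³ = 4.554 g·m⁻²·a⁻¹
zinc: f(T) = +0.038·(T−10) [T≤10 °C] = -0.3496
  SO₂ term: 0.0129·124.5^0.44·exp(0.046·60-0.3496) = 1.2
  Cl⁻ term: 0.0175·85.6^0.57·exp(0.008·60+0.085·0.8) = 0.3824
  sum: 1.2 + 0.3824 → r_corr = 1.583 μm/a
  mass loss = 1.583 μm/a × 7.14 g/cm³ = 11.3 g·m⁻²·a⁻¹
Ordering by g·m⁻²·a⁻¹: zinc (11.3) > copper (4.55)

["zinc", "copper"]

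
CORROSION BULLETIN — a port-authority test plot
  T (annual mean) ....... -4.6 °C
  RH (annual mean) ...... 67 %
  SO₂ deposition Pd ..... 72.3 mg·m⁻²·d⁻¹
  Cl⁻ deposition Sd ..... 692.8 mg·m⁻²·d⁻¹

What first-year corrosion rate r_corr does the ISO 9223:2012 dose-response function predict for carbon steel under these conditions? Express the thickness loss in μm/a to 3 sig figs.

carbon steel: T≤10 °C ⇒ hinge +0.150·(-4.6−10) = -2.1900
  SO₂ term: 1.77·72.3^0.52·exp(0.02·67-2.1900) = 7.008
  Cl⁻ term: 0.102·692.8^0.62·exp(0.033·67+0.04·-4.6) = 44.68
  r_corr = 7.008 + 44.68 = 51.69 μm/a

r_corr = 51.7 μm/a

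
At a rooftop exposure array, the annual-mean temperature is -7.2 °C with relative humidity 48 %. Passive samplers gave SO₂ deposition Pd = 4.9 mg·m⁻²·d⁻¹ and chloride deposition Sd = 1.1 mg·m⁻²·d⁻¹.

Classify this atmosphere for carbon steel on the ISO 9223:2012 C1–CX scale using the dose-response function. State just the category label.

C1

carbon steel: T≤10 °C ⇒ hinge +0.150·(-7.2−10) = -2.5800
  sulphur-dioxide contribution → 0.8004 μm/a
  chloride contribution → 0.3955 μm/a
  ⇒ r_corr(carbon steel) = 1.196 μm/a
1.2 μm/a falls in (0, 1.3] for carbon steel → category C1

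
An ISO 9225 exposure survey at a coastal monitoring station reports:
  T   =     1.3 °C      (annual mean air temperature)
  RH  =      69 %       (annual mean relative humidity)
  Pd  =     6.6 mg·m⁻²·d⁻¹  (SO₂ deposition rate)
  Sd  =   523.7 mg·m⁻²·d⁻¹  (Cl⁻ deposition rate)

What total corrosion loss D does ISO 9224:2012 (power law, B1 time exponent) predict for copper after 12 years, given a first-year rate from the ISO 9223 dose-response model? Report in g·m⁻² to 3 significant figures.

copper: T≤10 °C ⇒ hinge +0.126·(1.3−10) = -1.0962
  SO₂ term: 0.0053·6.6^0.26·exp(0.059·69-1.0962) = 0.1695
  Sd branch = 0.01025·Sd^0.27·e^(0.036·RH+0.049·T) = 0.7101 μm/a
  r_corr = 0.1695 + 0.7101 = 0.8797 μm/a
Long-term exponent b (ISO 9224 Table 2, B1) = 0.667
  D(12) = 0.8797 × 12^0.667 = 0.8797 × 5.246 = 4.615 μm
  Mass loss = 4.615 μm × 8.96 g/cm³ = 41.35 g·m⁻²

D(12) = 41.3 g·m⁻²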